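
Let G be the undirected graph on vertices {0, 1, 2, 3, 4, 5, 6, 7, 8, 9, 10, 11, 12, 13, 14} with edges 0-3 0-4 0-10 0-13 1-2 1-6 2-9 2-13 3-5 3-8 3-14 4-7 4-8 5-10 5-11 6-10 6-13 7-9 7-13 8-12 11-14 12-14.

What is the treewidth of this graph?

A width-3 tree decomposition is:
Bags: B1 = {8, 11, 12, 14}  B2 = {3, 8, 11, 14}  B3 = {3, 5, 8, 11}  B4 = {3, 4, 5, 8}  B5 = {0, 3, 4, 5}  B6 = {0, 4, 5, 10}  B7 = {0, 4, 7, 10}  B8 = {0, 7, 10, 13}  B9 = {6, 7, 10, 13}  B10 = {6, 7, 9, 13}  B11 = {2, 6, 9, 13}  B12 = {1, 2, 6, 9}
Tree: B1–B2, B2–B3, B3–B4, B4–B5, B5–B6, B6–B7, B7–B8, B8–B9, B9–B10, B10–B11, B11–B12
The largest bag has 4 vertices, giving width 3; this decomposition certifies tw(G) ≤ 3. For the lower bound: the 4 vertex sets {11,12,14}, {8}, {3}, {0,4,5,10} are disjoint, each induces a connected subgraph, and every pair is joined by at least one edge of G. Contracting each set to a single vertex therefore yields K_{4} as a minor, and since treewidth is minor-monotone, tw(G) ≥ tw(K_{4}) = 3. Hence tw(G) = 3 exactly.

3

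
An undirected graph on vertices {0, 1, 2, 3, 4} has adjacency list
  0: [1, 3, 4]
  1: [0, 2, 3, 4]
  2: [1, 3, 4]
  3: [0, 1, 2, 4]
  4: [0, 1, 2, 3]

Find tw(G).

A width-3 tree decomposition is:
Bags: B1 = {0, 1, 3, 4}  B2 = {1, 2, 3, 4}
Tree: B1–B2
Every bag has size at most 4, so the width is 4 − 1 = 3 and tw(G) ≤ 3. Conversely, {0, 1, 3, 4} is a clique of size 4, and the vertices of any clique must share a bag in every tree decomposition; so some bag has ≥ 4 vertices and tw(G) ≥ 3. Combining the bounds, tw(G) = 3.

3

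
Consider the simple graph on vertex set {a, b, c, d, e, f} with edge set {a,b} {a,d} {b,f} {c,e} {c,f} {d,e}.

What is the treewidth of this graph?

A width-2 tree decomposition is:
Bags: B1 = {a, d, e}  B2 = {a, b, e}  B3 = {b, e, f}  B4 = {c, e, f}
Tree: B1–B2, B2–B3, B3–B4
The largest bag has 3 vertices, giving width 2; this decomposition certifies tw(G) ≤ 2. For the lower bound, G contains the cycle e–d–a–b–f–c–e, so G is not a forest; only forests have treewidth ≤ 1, hence tw(G) ≥ 2. Therefore the treewidth is 2.

2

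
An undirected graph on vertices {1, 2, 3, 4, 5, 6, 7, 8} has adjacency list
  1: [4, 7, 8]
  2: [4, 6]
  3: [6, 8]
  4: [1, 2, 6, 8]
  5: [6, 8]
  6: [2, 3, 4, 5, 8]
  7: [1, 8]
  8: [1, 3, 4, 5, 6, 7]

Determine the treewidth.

A width-2 tree decomposition is:
Bags: B1 = {3, 6, 8}  B2 = {4, 6, 8}  B3 = {2, 4, 6}  B4 = {5, 6, 8}  B5 = {1, 4, 8}  B6 = {1, 7, 8}
Tree: B1–B2, B2–B3, B2–B4, B2–B5, B5–B6
Each bag holds 3 vertices, so the decomposition has width 2, which upper-bounds the treewidth. For the lower bound, the 3 vertices {1, 4, 8} are pairwise adjacent, and any tree decomposition puts a clique entirely inside one bag — forcing width ≥ 2. Hence tw(G) = 2 exactly.

2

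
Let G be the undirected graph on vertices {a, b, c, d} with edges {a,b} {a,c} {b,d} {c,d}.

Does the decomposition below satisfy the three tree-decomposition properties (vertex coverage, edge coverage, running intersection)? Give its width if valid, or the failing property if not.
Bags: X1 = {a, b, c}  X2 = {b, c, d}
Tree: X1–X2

Every vertex of G appears in some bag (union = {a, b, c, d}); every edge is covered by a bag; and for each vertex v the set of bags containing v is connected in the bag tree. The decomposition is therefore valid. The largest bag has 3 vertices, so the width is 2.

Yes; width 2.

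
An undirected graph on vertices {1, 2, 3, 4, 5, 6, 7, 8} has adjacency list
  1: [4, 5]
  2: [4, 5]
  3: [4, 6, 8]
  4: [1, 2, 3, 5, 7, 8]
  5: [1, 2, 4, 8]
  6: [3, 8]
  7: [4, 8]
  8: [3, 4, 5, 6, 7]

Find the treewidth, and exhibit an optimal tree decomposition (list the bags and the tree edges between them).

Treewidth 2.
Bags: B1 = {4, 5, 8}  B2 = {3, 4, 8}  B3 = {2, 4, 5}  B4 = {3, 6, 8}  B5 = {1, 4, 5}  B6 = {4, 7, 8}
Tree: B1–B2, B1–B3, B2–B4, B3–B5, B1–B6

The largest bag has 3 vertices, giving width 2; this decomposition certifies tw(G) ≤ 2. For the lower bound, the 3 vertices {3, 4, 8} are pairwise adjacent, and any tree decomposition puts a clique entirely inside one bag — forcing width ≥ 2. Hence tw(G) = 2 exactly.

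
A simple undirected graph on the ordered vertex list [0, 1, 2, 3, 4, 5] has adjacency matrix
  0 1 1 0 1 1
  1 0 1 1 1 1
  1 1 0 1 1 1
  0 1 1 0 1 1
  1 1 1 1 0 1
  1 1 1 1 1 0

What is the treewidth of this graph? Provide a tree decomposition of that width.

The largest bag has 5 vertices, giving width 4; this decomposition certifies tw(G) ≤ 4. On the other hand G contains the 5-clique {0, 1, 2, 4, 5}. A clique must lie in a single bag of any decomposition, so no decomposition can have width below 4. The upper and lower bounds meet at 4, so that is the treewidth.

Treewidth 4.
One such decomposition:
Bags: B1 = {0, 1, 2, 4, 5}  B2 = {1, 2, 3, 4, 5}
Tree: B1–B2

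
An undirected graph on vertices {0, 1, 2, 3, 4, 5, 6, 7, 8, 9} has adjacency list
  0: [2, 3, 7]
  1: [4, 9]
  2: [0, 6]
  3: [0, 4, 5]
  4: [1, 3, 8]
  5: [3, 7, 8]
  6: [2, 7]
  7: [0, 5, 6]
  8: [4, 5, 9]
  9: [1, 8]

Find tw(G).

2

A width-2 tree decomposition is:
Bags: B1 = {1, 8, 9}  B2 = {1, 4, 8}  B3 = {4, 5, 8}  B4 = {3, 4, 5}  B5 = {3, 5, 7}  B6 = {0, 3, 7}  B7 = {0, 6, 7}  B8 = {0, 2, 6}
Tree: B1–B2, B2–B3, B3–B4, B4–B5, B5–B6, B6–B7, B7–B8
Each bag holds 3 vertices, so the decomposition has width 2, which upper-bounds the treewidth. For the lower bound, G contains the cycle 9–1–4–8–9, so G is not a forest; only forests have treewidth ≤ 1, hence tw(G) ≥ 2. The upper and lower bounds meet at 2, so that is the treewidth.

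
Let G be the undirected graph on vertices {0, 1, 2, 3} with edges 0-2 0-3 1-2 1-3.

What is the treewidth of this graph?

A width-2 tree decomposition is:
Bags: B1 = {0, 1, 3}  B2 = {0, 1, 2}
Tree: B1–B2
The largest bag has 3 vertices, giving width 2; this decomposition certifies tw(G) ≤ 2. The edges 1–3–0–2–1 form a cycle, so G is not a tree and its treewidth is at least 2. The upper and lower bounds meet at 2, so that is the treewidth.

2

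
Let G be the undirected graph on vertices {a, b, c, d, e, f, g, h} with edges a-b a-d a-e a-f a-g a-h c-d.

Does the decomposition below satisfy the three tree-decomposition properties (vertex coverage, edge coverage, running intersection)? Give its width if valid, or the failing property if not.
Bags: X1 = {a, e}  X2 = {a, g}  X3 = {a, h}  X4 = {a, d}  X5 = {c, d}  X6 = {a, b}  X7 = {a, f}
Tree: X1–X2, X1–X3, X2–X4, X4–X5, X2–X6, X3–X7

Every vertex of G appears in some bag (union = {a, b, c, d, e, f, g, h}); every edge is covered by a bag; and for each vertex v the set of bags containing v is connected in the bag tree. The decomposition is therefore valid. The largest bag has 2 vertices, so the width is 1.

Yes; width 1.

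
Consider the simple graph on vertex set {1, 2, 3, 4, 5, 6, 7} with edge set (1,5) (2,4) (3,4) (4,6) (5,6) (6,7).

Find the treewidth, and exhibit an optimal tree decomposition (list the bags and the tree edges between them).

Every bag has size at most 2, so the width is 2 − 1 = 1 and tw(G) ≤ 1. Since G has at least one edge (e.g. 6–7), it is not an edgeless graph, so tw(G) ≥ 1. Combining the bounds, tw(G) = 1.

Treewidth 1.
One such decomposition:
Bags: B1 = {6, 7}  B2 = {4, 6}  B3 = {2, 4}  B4 = {3, 4}  B5 = {5, 6}  B6 = {1, 5}
Tree: B1–B2, B2–B3, B3–B4, B1–B5, B5–B6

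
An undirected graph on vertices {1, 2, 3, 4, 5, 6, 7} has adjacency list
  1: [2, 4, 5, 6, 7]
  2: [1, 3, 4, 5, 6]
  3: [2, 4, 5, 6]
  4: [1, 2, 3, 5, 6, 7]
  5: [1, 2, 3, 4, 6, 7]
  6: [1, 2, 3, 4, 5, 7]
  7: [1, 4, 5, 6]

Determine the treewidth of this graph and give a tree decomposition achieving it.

Treewidth 4.
One optimal decomposition is:
Bags: B1 = {1, 4, 5, 6, 7}  B2 = {1, 2, 4, 5, 6}  B3 = {2, 3, 4, 5, 6}
Tree: B1–B2, B2–B3

Each bag holds 5 vertices, so the decomposition has width 4, which upper-bounds the treewidth. Conversely, {1, 2, 4, 5, 6} is a clique of size 5, and the vertices of any clique must share a bag in every tree decomposition; so some bag has ≥ 5 vertices and tw(G) ≥ 4. Therefore the treewidth is 4.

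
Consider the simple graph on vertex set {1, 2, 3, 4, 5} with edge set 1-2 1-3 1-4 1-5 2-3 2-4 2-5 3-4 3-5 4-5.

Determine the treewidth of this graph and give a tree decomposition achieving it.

A single bag containing all 5 vertices is trivially a valid decomposition of width 4. Conversely, {1, 2, 3, 4, 5} is a clique of size 5, and the vertices of any clique must share a bag in every tree decomposition; so some bag has ≥ 5 vertices and tw(G) ≥ 4. Therefore the treewidth is 4.

Treewidth 4.
Bags: B1 = {1, 2, 3, 4, 5}
Tree: (single bag)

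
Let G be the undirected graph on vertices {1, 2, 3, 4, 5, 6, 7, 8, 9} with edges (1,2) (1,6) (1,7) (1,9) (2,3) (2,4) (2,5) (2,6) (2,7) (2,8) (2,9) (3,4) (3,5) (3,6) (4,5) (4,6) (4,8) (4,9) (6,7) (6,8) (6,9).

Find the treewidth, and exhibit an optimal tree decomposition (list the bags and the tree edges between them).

The largest bag has 4 vertices, giving width 3; this decomposition certifies tw(G) ≤ 3. For the lower bound, the 4 vertices {2, 3, 4, 5} are pairwise adjacent, and any tree decomposition puts a clique entirely inside one bag — forcing width ≥ 3. Hence tw(G) = 3 exactly.

Treewidth 3.
One optimal decomposition is:
Bags: B1 = {1, 2, 6, 9}  B2 = {2, 4, 6, 9}  B3 = {1, 2, 6, 7}  B4 = {2, 4, 6, 8}  B5 = {2, 3, 4, 6}  B6 = {2, 3, 4, 5}
Tree: B1–B2, B1–B3, B2–B4, B4–B5, B5–B6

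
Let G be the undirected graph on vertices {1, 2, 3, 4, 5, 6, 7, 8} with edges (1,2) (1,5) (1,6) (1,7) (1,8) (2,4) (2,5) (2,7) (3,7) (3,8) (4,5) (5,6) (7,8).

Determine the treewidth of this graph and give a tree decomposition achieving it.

Treewidth 2.
Bags: B1 = {2, 4, 5}  B2 = {1, 2, 5}  B3 = {1, 2, 7}  B4 = {1, 5, 6}  B5 = {1, 7, 8}  B6 = {3, 7, 8}
Tree: B1–B2, B2–B3, B2–B4, B3–B5, B5–B6

The largest bag has 3 vertices, giving width 2; this decomposition certifies tw(G) ≤ 2. Conversely, {1, 7, 8} is a clique of size 3, and the vertices of any clique must share a bag in every tree decomposition; so some bag has ≥ 3 vertices and tw(G) ≥ 2. Therefore the treewidth is 2.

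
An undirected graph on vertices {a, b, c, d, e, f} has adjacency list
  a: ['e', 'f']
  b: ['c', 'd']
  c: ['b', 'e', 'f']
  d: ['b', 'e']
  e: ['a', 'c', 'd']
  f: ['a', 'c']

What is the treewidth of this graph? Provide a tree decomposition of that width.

Every bag has size at most 3, so the width is 3 − 1 = 2 and tw(G) ≤ 2. The edges a–f–c–e–a form a cycle, so G is not a tree and its treewidth is at least 2. Combining the bounds, tw(G) = 2.

Treewidth 2.
One optimal decomposition is:
Bags: B1 = {a, e, f}  B2 = {c, e, f}  B3 = {c, d, e}  B4 = {b, c, d}
Tree: B1–B2, B2–B3, B3–B4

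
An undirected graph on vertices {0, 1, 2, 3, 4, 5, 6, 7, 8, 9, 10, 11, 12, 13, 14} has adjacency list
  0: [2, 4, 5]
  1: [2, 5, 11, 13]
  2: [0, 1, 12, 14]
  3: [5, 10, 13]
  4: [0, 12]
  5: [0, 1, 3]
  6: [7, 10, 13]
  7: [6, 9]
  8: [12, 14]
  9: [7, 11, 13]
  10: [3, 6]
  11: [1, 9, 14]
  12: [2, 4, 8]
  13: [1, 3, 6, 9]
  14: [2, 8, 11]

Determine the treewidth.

3

A width-3 tree decomposition is:
Bags: B1 = {6, 7, 9, 10}  B2 = {6, 9, 10, 13}  B3 = {3, 9, 10, 13}  B4 = {3, 9, 11, 13}  B5 = {1, 3, 11, 13}  B6 = {1, 3, 5, 11}  B7 = {1, 5, 11, 14}  B8 = {1, 2, 5, 14}  B9 = {0, 2, 5, 14}  B10 = {0, 2, 8, 14}  B11 = {0, 2, 8, 12}  B12 = {0, 4, 8, 12}
Tree: B1–B2, B2–B3, B3–B4, B4–B5, B5–B6, B6–B7, B7–B8, B8–B9, B9–B10, B10–B11, B11–B12
The largest bag has 4 vertices, giving width 3; this decomposition certifies tw(G) ≤ 3. For the lower bound: the 4 vertex sets {6,7,10}, {9}, {13}, {1,3,5,11} are disjoint, each induces a connected subgraph, and every pair is joined by at least one edge of G. Contracting each set to a single vertex therefore yields K_{4} as a minor, and since treewidth is minor-monotone, tw(G) ≥ tw(K_{4}) = 3. Therefore the treewidth is 3.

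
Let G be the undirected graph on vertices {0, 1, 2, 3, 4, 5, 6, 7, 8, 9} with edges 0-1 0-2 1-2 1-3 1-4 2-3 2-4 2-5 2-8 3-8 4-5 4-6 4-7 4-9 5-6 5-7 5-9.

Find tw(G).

2

A width-2 tree decomposition is:
Bags: B1 = {1, 2, 3}  B2 = {1, 2, 4}  B3 = {0, 1, 2}  B4 = {2, 4, 5}  B5 = {4, 5, 6}  B6 = {2, 3, 8}  B7 = {4, 5, 7}  B8 = {4, 5, 9}
Tree: B1–B2, B1–B3, B2–B4, B4–B5, B1–B6, B4–B7, B5–B8
The largest bag has 3 vertices, giving width 2; this decomposition certifies tw(G) ≤ 2. Conversely, {4, 5, 9} is a clique of size 3, and the vertices of any clique must share a bag in every tree decomposition; so some bag has ≥ 3 vertices and tw(G) ≥ 2. The upper and lower bounds meet at 2, so that is the treewidth.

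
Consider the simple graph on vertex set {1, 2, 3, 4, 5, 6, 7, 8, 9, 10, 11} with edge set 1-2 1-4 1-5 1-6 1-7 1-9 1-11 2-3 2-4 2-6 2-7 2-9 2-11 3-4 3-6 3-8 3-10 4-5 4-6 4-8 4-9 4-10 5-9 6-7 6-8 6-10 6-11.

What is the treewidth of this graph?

A width-3 tree decomposition is:
Bags: B1 = {2, 3, 4, 6}  B2 = {1, 2, 4, 6}  B3 = {3, 4, 6, 8}  B4 = {1, 2, 4, 9}  B5 = {1, 4, 5, 9}  B6 = {3, 4, 6, 10}  B7 = {1, 2, 6, 7}  B8 = {1, 2, 6, 11}
Tree: B1–B2, B1–B3, B2–B4, B4–B5, B3–B6, B2–B7, B7–B8
Each bag holds 4 vertices, so the decomposition has width 3, which upper-bounds the treewidth. Conversely, {1, 2, 6, 11} is a clique of size 4, and the vertices of any clique must share a bag in every tree decomposition; so some bag has ≥ 4 vertices and tw(G) ≥ 3. Combining the bounds, tw(G) = 3.

3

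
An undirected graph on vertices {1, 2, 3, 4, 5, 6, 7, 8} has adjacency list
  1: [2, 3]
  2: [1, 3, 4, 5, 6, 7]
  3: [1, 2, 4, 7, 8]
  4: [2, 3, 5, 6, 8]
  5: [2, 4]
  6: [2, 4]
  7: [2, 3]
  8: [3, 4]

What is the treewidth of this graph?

A width-2 tree decomposition is:
Bags: B1 = {1, 2, 3}  B2 = {2, 3, 7}  B3 = {2, 3, 4}  B4 = {3, 4, 8}  B5 = {2, 4, 5}  B6 = {2, 4, 6}
Tree: B1–B2, B2–B3, B3–B4, B3–B5, B5–B6
Each bag holds 3 vertices, so the decomposition has width 2, which upper-bounds the treewidth. On the other hand G contains the 3-clique {3, 4, 8}. A clique must lie in a single bag of any decomposition, so no decomposition can have width below 2. Combining the bounds, tw(G) = 2.

2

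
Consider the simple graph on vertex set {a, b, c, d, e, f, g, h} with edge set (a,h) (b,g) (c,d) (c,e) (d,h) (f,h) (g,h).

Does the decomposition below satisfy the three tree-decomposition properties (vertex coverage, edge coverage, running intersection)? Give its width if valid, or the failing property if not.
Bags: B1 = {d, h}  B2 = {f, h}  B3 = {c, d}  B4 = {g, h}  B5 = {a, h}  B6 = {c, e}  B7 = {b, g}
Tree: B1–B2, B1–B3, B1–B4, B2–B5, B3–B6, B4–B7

Yes; width 1.

Checking the three conditions: (i) the bags cover all of {a, b, c, d, e, f, g, h}; (ii) for each edge, some bag contains both endpoints; (iii) the bags containing any fixed vertex form a subtree. All hold, so the decomposition is valid with width 2 − 1 = 1.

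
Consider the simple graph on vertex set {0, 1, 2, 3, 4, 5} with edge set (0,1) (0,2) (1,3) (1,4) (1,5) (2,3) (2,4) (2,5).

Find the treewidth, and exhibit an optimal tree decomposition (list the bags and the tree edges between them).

Treewidth 2.
One optimal decomposition is:
Bags: B1 = {1, 2, 5}  B2 = {0, 1, 2}  B3 = {1, 2, 3}  B4 = {1, 2, 4}
Tree: B1–B2, B2–B3, B3–B4

Each bag holds 3 vertices, so the decomposition has width 2, which upper-bounds the treewidth. For the lower bound, G contains the cycle 5–1–0–2–5, so G is not a forest; only forests have treewidth ≤ 1, hence tw(G) ≥ 2. The upper and lower bounds meet at 2, so that is the treewidth.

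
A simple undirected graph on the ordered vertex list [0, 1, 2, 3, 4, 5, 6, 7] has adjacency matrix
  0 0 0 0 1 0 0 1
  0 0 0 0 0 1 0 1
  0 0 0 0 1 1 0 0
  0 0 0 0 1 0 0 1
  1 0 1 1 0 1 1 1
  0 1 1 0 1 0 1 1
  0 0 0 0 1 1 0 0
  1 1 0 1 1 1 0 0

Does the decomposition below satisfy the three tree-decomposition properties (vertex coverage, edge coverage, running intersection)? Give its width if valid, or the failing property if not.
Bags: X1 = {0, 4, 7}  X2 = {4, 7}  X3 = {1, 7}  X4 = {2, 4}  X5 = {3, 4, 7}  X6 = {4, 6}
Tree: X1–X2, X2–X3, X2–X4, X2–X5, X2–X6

A tree decomposition must satisfy three properties: every vertex lies in some bag; for every edge, both endpoints lie together in some bag; and for every vertex, the bags containing it form a connected subtree. Here vertex 5 appears in no bag, so the decomposition is invalid.

No — vertex 5 appears in no bag.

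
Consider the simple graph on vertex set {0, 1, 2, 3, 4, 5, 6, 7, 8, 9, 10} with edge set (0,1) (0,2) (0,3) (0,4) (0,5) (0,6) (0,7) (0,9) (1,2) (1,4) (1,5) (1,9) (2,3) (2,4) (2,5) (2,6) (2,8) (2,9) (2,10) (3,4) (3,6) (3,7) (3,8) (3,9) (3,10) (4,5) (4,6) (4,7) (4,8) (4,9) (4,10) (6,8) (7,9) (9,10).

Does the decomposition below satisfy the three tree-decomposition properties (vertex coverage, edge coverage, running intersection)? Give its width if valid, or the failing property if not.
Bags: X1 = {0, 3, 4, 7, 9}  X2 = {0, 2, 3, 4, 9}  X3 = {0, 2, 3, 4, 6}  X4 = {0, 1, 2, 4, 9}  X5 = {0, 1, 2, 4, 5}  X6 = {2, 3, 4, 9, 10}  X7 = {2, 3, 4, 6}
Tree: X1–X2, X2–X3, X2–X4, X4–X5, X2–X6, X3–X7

No — vertex 8 appears in no bag.

A tree decomposition must satisfy three properties: every vertex lies in some bag; for every edge, both endpoints lie together in some bag; and for every vertex, the bags containing it form a connected subtree. Here vertex 8 appears in no bag, so the decomposition is invalid.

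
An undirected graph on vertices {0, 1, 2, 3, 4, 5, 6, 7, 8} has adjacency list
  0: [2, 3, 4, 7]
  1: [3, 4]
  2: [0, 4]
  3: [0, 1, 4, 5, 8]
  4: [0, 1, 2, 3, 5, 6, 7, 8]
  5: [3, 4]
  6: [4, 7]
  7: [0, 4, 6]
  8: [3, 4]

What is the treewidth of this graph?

A width-2 tree decomposition is:
Bags: B1 = {0, 3, 4}  B2 = {0, 2, 4}  B3 = {3, 4, 8}  B4 = {3, 4, 5}  B5 = {1, 3, 4}  B6 = {0, 4, 7}  B7 = {4, 6, 7}
Tree: B1–B2, B1–B3, B3–B4, B3–B5, B2–B6, B6–B7
Each bag holds 3 vertices, so the decomposition has width 2, which upper-bounds the treewidth. On the other hand G contains the 3-clique {0, 2, 4}. A clique must lie in a single bag of any decomposition, so no decomposition can have width below 2. The upper and lower bounds meet at 2, so that is the treewidth.

2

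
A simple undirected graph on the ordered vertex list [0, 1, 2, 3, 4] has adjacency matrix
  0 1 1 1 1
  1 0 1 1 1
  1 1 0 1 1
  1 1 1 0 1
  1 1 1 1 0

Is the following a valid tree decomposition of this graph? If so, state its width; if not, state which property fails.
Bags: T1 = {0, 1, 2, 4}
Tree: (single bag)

A tree decomposition must satisfy three properties: every vertex lies in some bag; for every edge, both endpoints lie together in some bag; and for every vertex, the bags containing it form a connected subtree. Here vertex 3 appears in no bag, so the decomposition is invalid.

No — vertex 3 appears in no bag.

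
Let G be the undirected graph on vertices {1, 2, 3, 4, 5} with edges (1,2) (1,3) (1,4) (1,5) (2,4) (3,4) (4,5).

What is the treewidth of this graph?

2

A width-2 tree decomposition is:
Bags: B1 = {1, 4, 5}  B2 = {1, 2, 4}  B3 = {1, 3, 4}
Tree: B1–B2, B2–B3
Each bag holds 3 vertices, so the decomposition has width 2, which upper-bounds the treewidth. On the other hand G contains the 3-clique {1, 2, 4}. A clique must lie in a single bag of any decomposition, so no decomposition can have width below 2. Combining the bounds, tw(G) = 2.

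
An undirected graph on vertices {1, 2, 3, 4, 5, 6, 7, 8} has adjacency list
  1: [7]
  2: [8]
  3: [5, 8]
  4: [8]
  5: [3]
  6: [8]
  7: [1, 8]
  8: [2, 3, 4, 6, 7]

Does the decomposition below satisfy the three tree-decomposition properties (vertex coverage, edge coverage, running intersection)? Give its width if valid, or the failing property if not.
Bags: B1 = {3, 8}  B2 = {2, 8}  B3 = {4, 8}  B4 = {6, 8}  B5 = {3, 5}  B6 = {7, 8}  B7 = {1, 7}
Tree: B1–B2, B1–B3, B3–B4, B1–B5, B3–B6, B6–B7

Every vertex of G appears in some bag (union = {1, 2, 3, 4, 5, 6, 7, 8}); every edge is covered by a bag; and for each vertex v the set of bags containing v is connected in the bag tree. The decomposition is therefore valid. The largest bag has 2 vertices, so the width is 1.

Yes; width 1.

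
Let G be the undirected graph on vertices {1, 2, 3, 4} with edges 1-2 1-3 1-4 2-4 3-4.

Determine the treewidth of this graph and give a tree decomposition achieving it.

Treewidth 2.
One optimal decomposition is:
Bags: B1 = {1, 2, 4}  B2 = {1, 3, 4}
Tree: B1–B2

Every bag has size at most 3, so the width is 3 − 1 = 2 and tw(G) ≤ 2. On the other hand G contains the 3-clique {1, 2, 4}. A clique must lie in a single bag of any decomposition, so no decomposition can have width below 2. Therefore the treewidth is 2.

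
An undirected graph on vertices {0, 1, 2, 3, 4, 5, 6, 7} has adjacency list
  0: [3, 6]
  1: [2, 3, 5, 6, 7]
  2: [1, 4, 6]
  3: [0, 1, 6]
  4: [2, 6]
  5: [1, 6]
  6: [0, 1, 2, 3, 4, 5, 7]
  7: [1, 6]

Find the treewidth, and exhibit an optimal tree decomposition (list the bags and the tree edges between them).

Treewidth 2.
One such decomposition:
Bags: B1 = {1, 3, 6}  B2 = {1, 5, 6}  B3 = {1, 2, 6}  B4 = {1, 6, 7}  B5 = {2, 4, 6}  B6 = {0, 3, 6}
Tree: B1–B2, B1–B3, B1–B4, B3–B5, B1–B6

Every bag has size at most 3, so the width is 3 − 1 = 2 and tw(G) ≤ 2. Conversely, {0, 3, 6} is a clique of size 3, and the vertices of any clique must share a bag in every tree decomposition; so some bag has ≥ 3 vertices and tw(G) ≥ 2. Combining the bounds, tw(G) = 2.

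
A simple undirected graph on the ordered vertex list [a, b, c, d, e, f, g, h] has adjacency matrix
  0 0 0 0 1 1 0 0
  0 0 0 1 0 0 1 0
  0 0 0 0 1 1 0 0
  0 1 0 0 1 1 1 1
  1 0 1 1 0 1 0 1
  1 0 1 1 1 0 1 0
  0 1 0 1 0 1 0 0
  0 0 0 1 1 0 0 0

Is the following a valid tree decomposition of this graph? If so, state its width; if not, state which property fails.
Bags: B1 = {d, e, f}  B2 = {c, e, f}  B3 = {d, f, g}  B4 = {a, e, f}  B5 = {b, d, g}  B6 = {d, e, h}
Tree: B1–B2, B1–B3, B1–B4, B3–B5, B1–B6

Yes; width 2.

Vertex coverage: the bags together contain {a, b, c, d, e, f, g, h}, the full vertex set. Edge coverage: each edge of G has both endpoints in at least one bag. Running intersection: for every vertex, the bags containing it form a connected subtree. All three properties hold, so this is a valid tree decomposition of width max|bag| − 1 = 2, and hence tw(G) ≤ 2.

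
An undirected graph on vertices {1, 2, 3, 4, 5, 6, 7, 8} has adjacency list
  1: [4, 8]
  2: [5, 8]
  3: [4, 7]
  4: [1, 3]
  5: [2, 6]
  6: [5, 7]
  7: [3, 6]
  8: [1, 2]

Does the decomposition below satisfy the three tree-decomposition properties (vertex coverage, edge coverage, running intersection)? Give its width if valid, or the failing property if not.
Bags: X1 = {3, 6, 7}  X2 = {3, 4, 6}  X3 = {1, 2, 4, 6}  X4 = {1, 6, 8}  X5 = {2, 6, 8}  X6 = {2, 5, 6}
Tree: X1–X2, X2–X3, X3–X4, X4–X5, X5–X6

A tree decomposition must satisfy three properties: every vertex lies in some bag; for every edge, both endpoints lie together in some bag; and for every vertex, the bags containing it form a connected subtree. Here bags containing vertex 2 are not connected in the tree, so the decomposition is invalid.

No — bags containing vertex 2 are not connected in the tree.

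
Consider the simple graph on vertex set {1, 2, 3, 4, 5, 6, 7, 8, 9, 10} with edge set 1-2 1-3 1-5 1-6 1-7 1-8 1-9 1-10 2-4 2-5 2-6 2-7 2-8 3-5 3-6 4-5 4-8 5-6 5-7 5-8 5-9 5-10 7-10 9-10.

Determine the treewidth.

3

A width-3 tree decomposition is:
Bags: B1 = {1, 2, 5, 7}  B2 = {1, 5, 7, 10}  B3 = {1, 2, 5, 8}  B4 = {1, 2, 5, 6}  B5 = {2, 4, 5, 8}  B6 = {1, 5, 9, 10}  B7 = {1, 3, 5, 6}
Tree: B1–B2, B1–B3, B1–B4, B3–B5, B2–B6, B4–B7
Every bag has size at most 4, so the width is 4 − 1 = 3 and tw(G) ≤ 3. For the lower bound, the 4 vertices {1, 5, 9, 10} are pairwise adjacent, and any tree decomposition puts a clique entirely inside one bag — forcing width ≥ 3. The upper and lower bounds meet at 3, so that is the treewidth.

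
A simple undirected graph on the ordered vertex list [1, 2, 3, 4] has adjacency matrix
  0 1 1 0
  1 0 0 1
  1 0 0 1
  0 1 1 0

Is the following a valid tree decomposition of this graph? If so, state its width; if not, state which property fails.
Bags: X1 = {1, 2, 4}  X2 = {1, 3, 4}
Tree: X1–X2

Checking the three conditions: (i) the bags cover all of {1, 2, 3, 4}; (ii) for each edge, some bag contains both endpoints; (iii) the bags containing any fixed vertex form a subtree. All hold, so the decomposition is valid with width 3 − 1 = 2.

Yes; width 2.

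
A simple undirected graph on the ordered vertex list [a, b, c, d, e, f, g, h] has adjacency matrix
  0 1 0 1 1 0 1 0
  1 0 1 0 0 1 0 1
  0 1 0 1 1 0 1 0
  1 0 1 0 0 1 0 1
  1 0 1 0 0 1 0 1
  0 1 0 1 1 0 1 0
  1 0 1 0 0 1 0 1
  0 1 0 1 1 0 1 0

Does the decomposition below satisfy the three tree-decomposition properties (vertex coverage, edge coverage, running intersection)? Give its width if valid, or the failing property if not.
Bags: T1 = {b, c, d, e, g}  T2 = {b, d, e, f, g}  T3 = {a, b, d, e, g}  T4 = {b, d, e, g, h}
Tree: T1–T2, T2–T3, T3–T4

Yes; width 4.

Every vertex of G appears in some bag (union = {a, b, c, d, e, f, g, h}); every edge is covered by a bag; and for each vertex v the set of bags containing v is connected in the bag tree. The decomposition is therefore valid. The largest bag has 5 vertices, so the width is 4.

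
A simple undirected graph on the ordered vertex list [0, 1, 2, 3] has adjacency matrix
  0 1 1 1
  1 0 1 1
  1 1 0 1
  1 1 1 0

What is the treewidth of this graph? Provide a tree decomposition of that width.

Treewidth 3.
Bags: B1 = {0, 1, 2, 3}
Tree: (single bag)

With just one bag of size 4, the width is 4 − 1 = 3, so tw(G) ≤ 3. On the other hand G contains the 4-clique {0, 1, 2, 3}. A clique must lie in a single bag of any decomposition, so no decomposition can have width below 3. Therefore the treewidth is 3.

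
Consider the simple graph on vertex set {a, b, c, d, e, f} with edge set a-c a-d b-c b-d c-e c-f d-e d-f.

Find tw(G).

A width-2 tree decomposition is:
Bags: B1 = {b, c, d}  B2 = {a, c, d}  B3 = {c, d, e}  B4 = {c, d, f}
Tree: B1–B2, B2–B3, B3–B4
Each bag holds 3 vertices, so the decomposition has width 2, which upper-bounds the treewidth. For the lower bound, G contains the cycle b–c–a–d–b, so G is not a forest; only forests have treewidth ≤ 1, hence tw(G) ≥ 2. Therefore the treewidth is 2.

2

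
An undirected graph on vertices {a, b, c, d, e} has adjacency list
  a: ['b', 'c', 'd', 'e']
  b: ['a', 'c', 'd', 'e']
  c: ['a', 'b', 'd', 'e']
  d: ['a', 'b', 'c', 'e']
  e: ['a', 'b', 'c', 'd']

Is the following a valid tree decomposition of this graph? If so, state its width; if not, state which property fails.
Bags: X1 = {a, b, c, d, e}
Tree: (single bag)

Yes; width 4.

Vertex coverage: the bags together contain {a, b, c, d, e}, the full vertex set. Edge coverage: each edge of G has both endpoints in at least one bag. Running intersection: for every vertex, the bags containing it form a connected subtree. All three properties hold, so this is a valid tree decomposition of width max|bag| − 1 = 4, and hence tw(G) ≤ 4.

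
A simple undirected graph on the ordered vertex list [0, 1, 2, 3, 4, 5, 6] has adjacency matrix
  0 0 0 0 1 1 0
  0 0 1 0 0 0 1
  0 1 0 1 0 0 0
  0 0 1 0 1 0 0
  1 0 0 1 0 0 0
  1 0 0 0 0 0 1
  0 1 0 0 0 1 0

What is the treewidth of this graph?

2

A width-2 tree decomposition is:
Bags: B1 = {2, 3, 4}  B2 = {0, 2, 4}  B3 = {0, 2, 5}  B4 = {2, 5, 6}  B5 = {1, 2, 6}
Tree: B1–B2, B2–B3, B3–B4, B4–B5
Every bag has size at most 3, so the width is 3 − 1 = 2 and tw(G) ≤ 2. For the lower bound, G contains the cycle 2–3–4–0–5–6–1–2, so G is not a forest; only forests have treewidth ≤ 1, hence tw(G) ≥ 2. Hence tw(G) = 2 exactly.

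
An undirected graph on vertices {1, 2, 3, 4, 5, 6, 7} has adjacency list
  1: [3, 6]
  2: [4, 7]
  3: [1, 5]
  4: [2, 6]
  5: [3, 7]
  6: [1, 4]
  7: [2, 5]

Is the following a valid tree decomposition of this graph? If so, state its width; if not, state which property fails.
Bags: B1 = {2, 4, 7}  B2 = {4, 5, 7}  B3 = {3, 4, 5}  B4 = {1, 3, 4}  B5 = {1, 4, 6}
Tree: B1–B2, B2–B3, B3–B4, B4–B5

Checking the three conditions: (i) the bags cover all of {1, 2, 3, 4, 5, 6, 7}; (ii) for each edge, some bag contains both endpoints; (iii) the bags containing any fixed vertex form a subtree. All hold, so the decomposition is valid with width 3 − 1 = 2.

Yes; width 2.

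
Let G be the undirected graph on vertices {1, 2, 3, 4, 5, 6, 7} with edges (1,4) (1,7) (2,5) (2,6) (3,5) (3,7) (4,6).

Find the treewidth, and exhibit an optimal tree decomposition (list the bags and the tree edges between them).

Treewidth 2.
One such decomposition:
Bags: B1 = {1, 4, 6}  B2 = {1, 6, 7}  B3 = {3, 6, 7}  B4 = {3, 5, 6}  B5 = {2, 5, 6}
Tree: B1–B2, B2–B3, B3–B4, B4–B5

Each bag holds 3 vertices, so the decomposition has width 2, which upper-bounds the treewidth. For the lower bound, G contains the cycle 6–4–1–7–3–5–2–6, so G is not a forest; only forests have treewidth ≤ 1, hence tw(G) ≥ 2. Therefore the treewidth is 2.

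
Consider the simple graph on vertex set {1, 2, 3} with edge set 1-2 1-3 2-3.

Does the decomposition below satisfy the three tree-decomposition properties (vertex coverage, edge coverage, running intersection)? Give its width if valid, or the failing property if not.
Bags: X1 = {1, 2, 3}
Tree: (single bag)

Yes; width 2.

Checking the three conditions: (i) the bags cover all of {1, 2, 3}; (ii) for each edge, some bag contains both endpoints; (iii) the bags containing any fixed vertex form a subtree. All hold, so the decomposition is valid with width 3 − 1 = 2.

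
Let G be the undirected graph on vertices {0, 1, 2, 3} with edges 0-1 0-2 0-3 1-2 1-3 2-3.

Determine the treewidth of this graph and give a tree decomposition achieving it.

Treewidth 3.
One such decomposition:
Bags: B1 = {0, 1, 2, 3}
Tree: (single bag)

With just one bag of size 4, the width is 4 − 1 = 3, so tw(G) ≤ 3. For the lower bound, the 4 vertices {0, 1, 2, 3} are pairwise adjacent, and any tree decomposition puts a clique entirely inside one bag — forcing width ≥ 3. Hence tw(G) = 3 exactly.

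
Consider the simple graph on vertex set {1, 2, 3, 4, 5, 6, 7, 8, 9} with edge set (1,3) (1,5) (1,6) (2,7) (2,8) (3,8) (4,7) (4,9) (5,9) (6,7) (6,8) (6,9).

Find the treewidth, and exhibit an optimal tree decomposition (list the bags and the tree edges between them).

Treewidth 3.
Bags: B1 = {2, 3, 7, 8}  B2 = {3, 6, 7, 8}  B3 = {1, 3, 6, 7}  B4 = {1, 4, 6, 7}  B5 = {1, 4, 6, 9}  B6 = {1, 4, 5, 9}
Tree: B1–B2, B2–B3, B3–B4, B4–B5, B5–B6

Each bag holds 4 vertices, so the decomposition has width 3, which upper-bounds the treewidth. For the lower bound: the 4 vertex sets {2,3,8}, {7}, {6}, {1,4,5,9} are disjoint, each induces a connected subgraph, and every pair is joined by at least one edge of G. Contracting each set to a single vertex therefore yields K_{4} as a minor, and since treewidth is minor-monotone, tw(G) ≥ tw(K_{4}) = 3. The upper and lower bounds meet at 3, so that is the treewidth.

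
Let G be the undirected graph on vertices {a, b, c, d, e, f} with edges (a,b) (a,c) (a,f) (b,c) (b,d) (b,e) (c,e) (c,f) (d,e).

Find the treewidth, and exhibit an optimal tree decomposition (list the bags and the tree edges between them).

The largest bag has 3 vertices, giving width 2; this decomposition certifies tw(G) ≤ 2. On the other hand G contains the 3-clique {b, d, e}. A clique must lie in a single bag of any decomposition, so no decomposition can have width below 2. The upper and lower bounds meet at 2, so that is the treewidth.

Treewidth 2.
One optimal decomposition is:
Bags: B1 = {a, b, c}  B2 = {b, c, e}  B3 = {a, c, f}  B4 = {b, d, e}
Tree: B1–B2, B1–B3, B2–B4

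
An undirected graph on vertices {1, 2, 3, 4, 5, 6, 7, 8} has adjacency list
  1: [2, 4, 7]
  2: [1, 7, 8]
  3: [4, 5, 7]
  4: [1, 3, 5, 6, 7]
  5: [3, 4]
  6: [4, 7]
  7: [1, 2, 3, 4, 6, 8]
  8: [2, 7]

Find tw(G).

A width-2 tree decomposition is:
Bags: B1 = {1, 4, 7}  B2 = {3, 4, 7}  B3 = {1, 2, 7}  B4 = {4, 6, 7}  B5 = {3, 4, 5}  B6 = {2, 7, 8}
Tree: B1–B2, B1–B3, B2–B4, B2–B5, B3–B6
Each bag holds 3 vertices, so the decomposition has width 2, which upper-bounds the treewidth. Conversely, {3, 4, 5} is a clique of size 3, and the vertices of any clique must share a bag in every tree decomposition; so some bag has ≥ 3 vertices and tw(G) ≥ 2. Combining the bounds, tw(G) = 2.

2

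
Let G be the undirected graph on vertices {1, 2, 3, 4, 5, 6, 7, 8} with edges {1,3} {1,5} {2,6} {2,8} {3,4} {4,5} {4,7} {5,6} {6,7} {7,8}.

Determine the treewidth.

A width-2 tree decomposition is:
Bags: B1 = {2, 6, 8}  B2 = {6, 7, 8}  B3 = {5, 6, 7}  B4 = {4, 5, 7}  B5 = {1, 4, 5}  B6 = {1, 3, 4}
Tree: B1–B2, B2–B3, B3–B4, B4–B5, B5–B6
Each bag holds 3 vertices, so the decomposition has width 2, which upper-bounds the treewidth. Since 2–8–7–6–2 is a cycle in G, G is not acyclic. Forests are exactly the graphs of treewidth ≤ 1, so tw(G) ≥ 2. Hence tw(G) = 2 exactly.

2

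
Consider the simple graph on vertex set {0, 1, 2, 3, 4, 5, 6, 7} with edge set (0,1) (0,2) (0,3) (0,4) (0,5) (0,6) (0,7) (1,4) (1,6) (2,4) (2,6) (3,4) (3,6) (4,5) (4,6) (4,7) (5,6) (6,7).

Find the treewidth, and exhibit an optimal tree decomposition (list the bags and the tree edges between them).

Treewidth 3.
One optimal decomposition is:
Bags: B1 = {0, 3, 4, 6}  B2 = {0, 2, 4, 6}  B3 = {0, 1, 4, 6}  B4 = {0, 4, 6, 7}  B5 = {0, 4, 5, 6}
Tree: B1–B2, B2–B3, B3–B4, B1–B5

The largest bag has 4 vertices, giving width 3; this decomposition certifies tw(G) ≤ 3. On the other hand G contains the 4-clique {0, 1, 4, 6}. A clique must lie in a single bag of any decomposition, so no decomposition can have width below 3. Combining the bounds, tw(G) = 3.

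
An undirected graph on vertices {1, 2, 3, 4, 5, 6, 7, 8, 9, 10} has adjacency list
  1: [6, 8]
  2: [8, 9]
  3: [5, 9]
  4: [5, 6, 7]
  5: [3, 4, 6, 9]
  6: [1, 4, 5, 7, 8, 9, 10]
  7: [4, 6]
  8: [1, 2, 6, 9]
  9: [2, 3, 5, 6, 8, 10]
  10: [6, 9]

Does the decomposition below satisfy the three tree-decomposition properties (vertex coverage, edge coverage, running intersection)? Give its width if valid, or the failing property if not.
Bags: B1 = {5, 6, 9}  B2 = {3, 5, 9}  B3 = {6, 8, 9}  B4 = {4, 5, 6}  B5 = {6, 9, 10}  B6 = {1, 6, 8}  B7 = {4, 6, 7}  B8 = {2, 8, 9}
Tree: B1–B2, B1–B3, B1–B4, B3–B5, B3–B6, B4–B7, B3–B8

Yes; width 2.

Checking the three conditions: (i) the bags cover all of {1, 2, 3, 4, 5, 6, 7, 8, 9, 10}; (ii) for each edge, some bag contains both endpoints; (iii) the bags containing any fixed vertex form a subtree. All hold, so the decomposition is valid with width 3 − 1 = 2.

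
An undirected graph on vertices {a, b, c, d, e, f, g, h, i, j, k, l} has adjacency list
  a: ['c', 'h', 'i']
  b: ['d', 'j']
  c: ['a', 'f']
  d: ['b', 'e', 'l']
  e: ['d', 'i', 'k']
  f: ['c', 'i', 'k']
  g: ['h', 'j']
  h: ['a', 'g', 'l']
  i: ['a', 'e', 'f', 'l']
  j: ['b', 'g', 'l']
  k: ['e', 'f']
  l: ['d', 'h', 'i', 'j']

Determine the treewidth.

3

A width-3 tree decomposition is:
Bags: B1 = {b, d, g, j}  B2 = {d, g, j, l}  B3 = {d, g, h, l}  B4 = {d, e, h, l}  B5 = {e, h, i, l}  B6 = {a, e, h, i}  B7 = {a, e, i, k}  B8 = {a, f, i, k}  B9 = {a, c, f, k}
Tree: B1–B2, B2–B3, B3–B4, B4–B5, B5–B6, B6–B7, B7–B8, B8–B9
Each bag holds 4 vertices, so the decomposition has width 3, which upper-bounds the treewidth. For the lower bound: the 4 vertex sets {b,g,j}, {d}, {l}, {a,e,h,i} are disjoint, each induces a connected subgraph, and every pair is joined by at least one edge of G. Contracting each set to a single vertex therefore yields K_{4} as a minor, and since treewidth is minor-monotone, tw(G) ≥ tw(K_{4}) = 3. Therefore the treewidth is 3.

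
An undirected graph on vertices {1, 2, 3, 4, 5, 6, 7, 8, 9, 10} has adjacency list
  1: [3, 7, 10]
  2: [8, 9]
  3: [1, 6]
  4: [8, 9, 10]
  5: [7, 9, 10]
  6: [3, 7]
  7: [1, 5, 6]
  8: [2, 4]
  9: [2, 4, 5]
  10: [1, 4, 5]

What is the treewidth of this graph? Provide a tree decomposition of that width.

Each bag holds 3 vertices, so the decomposition has width 2, which upper-bounds the treewidth. The edges 2–8–4–9–2 form a cycle, so G is not a tree and its treewidth is at least 2. Therefore the treewidth is 2.

Treewidth 2.
One optimal decomposition is:
Bags: B1 = {2, 8, 9}  B2 = {4, 8, 9}  B3 = {4, 5, 9}  B4 = {4, 5, 10}  B5 = {5, 7, 10}  B6 = {1, 7, 10}  B7 = {1, 6, 7}  B8 = {1, 3, 6}
Tree: B1–B2, B2–B3, B3–B4, B4–B5, B5–B6, B6–B7, B7–B8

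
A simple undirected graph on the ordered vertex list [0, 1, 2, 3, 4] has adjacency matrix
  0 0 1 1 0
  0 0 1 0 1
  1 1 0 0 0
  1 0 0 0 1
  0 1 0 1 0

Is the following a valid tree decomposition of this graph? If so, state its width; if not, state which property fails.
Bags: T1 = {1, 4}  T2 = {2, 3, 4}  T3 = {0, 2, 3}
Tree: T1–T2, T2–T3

A tree decomposition must satisfy three properties: every vertex lies in some bag; for every edge, both endpoints lie together in some bag; and for every vertex, the bags containing it form a connected subtree. Here edge (2,1) lies in no bag, so the decomposition is invalid.

No — edge (2,1) lies in no bag.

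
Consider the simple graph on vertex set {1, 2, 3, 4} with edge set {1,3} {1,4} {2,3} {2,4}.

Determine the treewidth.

2

A width-2 tree decomposition is:
Bags: B1 = {1, 3, 4}  B2 = {2, 3, 4}
Tree: B1–B2
Each bag holds 3 vertices, so the decomposition has width 2, which upper-bounds the treewidth. For the lower bound, G contains the cycle 3–1–4–2–3, so G is not a forest; only forests have treewidth ≤ 1, hence tw(G) ≥ 2. Hence tw(G) = 2 exactly.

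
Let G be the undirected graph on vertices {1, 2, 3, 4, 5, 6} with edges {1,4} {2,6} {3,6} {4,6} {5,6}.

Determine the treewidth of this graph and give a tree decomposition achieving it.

Treewidth 1.
Bags: B1 = {4, 6}  B2 = {2, 6}  B3 = {5, 6}  B4 = {1, 4}  B5 = {3, 6}
Tree: B1–B2, B1–B3, B1–B4, B1–B5

Each bag holds 2 vertices, so the decomposition has width 1, which upper-bounds the treewidth. Since G has at least one edge (e.g. 4–6), it is not an edgeless graph, so tw(G) ≥ 1. Combining the bounds, tw(G) = 1.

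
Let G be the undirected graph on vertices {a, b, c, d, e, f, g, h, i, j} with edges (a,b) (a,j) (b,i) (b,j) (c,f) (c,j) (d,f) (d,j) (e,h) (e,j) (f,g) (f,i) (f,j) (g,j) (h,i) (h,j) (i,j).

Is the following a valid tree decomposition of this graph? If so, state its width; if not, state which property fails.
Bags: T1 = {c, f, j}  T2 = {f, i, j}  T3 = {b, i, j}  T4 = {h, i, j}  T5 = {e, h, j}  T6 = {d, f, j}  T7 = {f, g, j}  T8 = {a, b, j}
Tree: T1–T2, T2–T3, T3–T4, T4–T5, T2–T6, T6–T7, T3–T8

Yes; width 2.

Every vertex of G appears in some bag (union = {a, b, c, d, e, f, g, h, i, j}); every edge is covered by a bag; and for each vertex v the set of bags containing v is connected in the bag tree. The decomposition is therefore valid. The largest bag has 3 vertices, so the width is 2.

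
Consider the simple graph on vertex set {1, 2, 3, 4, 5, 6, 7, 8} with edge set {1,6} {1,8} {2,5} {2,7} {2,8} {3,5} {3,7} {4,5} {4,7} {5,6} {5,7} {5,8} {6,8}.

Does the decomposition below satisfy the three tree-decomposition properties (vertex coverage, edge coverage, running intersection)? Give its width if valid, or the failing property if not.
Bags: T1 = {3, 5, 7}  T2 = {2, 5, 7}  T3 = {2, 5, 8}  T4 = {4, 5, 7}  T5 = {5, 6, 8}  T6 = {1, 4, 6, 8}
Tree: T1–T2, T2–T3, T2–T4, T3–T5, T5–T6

A tree decomposition must satisfy three properties: every vertex lies in some bag; for every edge, both endpoints lie together in some bag; and for every vertex, the bags containing it form a connected subtree. Here bags containing vertex 4 are not connected in the tree, so the decomposition is invalid.

No — bags containing vertex 4 are not connected in the tree.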